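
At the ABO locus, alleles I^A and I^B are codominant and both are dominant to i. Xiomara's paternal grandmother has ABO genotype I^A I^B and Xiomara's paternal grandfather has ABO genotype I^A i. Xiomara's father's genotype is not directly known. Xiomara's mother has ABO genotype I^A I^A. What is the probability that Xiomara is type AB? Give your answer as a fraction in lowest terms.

Xiomara's father's ABO genotype from I^A I^B × I^A i: 1/4 I^A I^A, 1/4 I^A I^B, 1/4 I^A i, 1/4 I^B i.
Crossing each possibility with the mother I^A I^A and summing P(type AB): 1/4·0 + 1/4·1/2 + 1/4·0 + 1/4·1/2 = 1/4.

1/4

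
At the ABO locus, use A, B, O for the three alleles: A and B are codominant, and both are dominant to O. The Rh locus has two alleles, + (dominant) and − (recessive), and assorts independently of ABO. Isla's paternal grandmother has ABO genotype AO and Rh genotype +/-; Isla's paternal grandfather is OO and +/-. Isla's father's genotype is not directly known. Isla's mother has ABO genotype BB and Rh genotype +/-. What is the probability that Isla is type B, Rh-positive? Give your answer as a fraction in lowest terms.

9/16

Isla's father's ABO genotype from AO × OO: 1/2 AO, 1/2 OO.
Crossing each possibility with the mother BB and summing P(type B): 1/2·1/2 + 1/2·1 = 3/4.
Similarly for Rh via the father's Rh distribution: P(Rh+) = 3/4.
Independent loci: 3/4 × 3/4 = 9/16.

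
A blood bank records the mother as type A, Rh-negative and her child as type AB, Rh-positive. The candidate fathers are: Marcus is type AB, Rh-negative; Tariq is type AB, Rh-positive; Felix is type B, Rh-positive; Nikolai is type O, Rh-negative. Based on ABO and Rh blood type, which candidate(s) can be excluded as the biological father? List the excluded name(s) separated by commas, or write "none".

A candidate is excluded only if no genotype consistent with his phenotype could produce a type AB, Rh-positive child with a type A, Rh-negative mother.
Marcus (type AB, Rh-): no genotype consistent with that phenotype can produce a type-AB Rh+ child with a type-A mother.
Nikolai (type O, Rh-): no genotype consistent with that phenotype can produce a type-AB Rh+ child with a type-A mother.

Marcus, Nikolai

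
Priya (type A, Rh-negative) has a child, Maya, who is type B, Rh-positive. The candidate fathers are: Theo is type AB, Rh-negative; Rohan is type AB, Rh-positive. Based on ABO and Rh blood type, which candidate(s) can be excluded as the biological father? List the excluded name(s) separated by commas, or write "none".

Theo

A candidate is excluded only if no genotype consistent with his phenotype could produce a type B, Rh-positive child with a type A, Rh-negative mother.
Theo (type AB, Rh-): no genotype consistent with that phenotype can produce a type-B Rh+ child with a type-A mother.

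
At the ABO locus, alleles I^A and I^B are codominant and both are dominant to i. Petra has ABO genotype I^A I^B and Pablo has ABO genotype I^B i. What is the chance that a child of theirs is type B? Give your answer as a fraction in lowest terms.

ABO cross I^A I^B × I^B i → offspring phenotypes: 1/4 A, 1/2 B, 1/4 AB.
So P(type B) = 1/2.

1/2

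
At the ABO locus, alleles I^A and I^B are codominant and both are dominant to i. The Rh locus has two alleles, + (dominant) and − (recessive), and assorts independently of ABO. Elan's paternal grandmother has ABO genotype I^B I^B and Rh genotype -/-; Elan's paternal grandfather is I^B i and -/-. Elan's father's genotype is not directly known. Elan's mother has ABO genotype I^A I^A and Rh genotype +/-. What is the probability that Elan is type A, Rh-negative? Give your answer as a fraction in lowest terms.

Elan's father's ABO genotype from I^B I^B × I^B i: 1/2 I^B I^B, 1/2 I^B i.
Crossing each possibility with the mother I^A I^A and summing P(type A): 1/2·0 + 1/2·1/2 = 1/4.
Similarly for Rh via the father's Rh distribution: P(Rh-) = 1/2.
Independent loci: 1/4 × 1/2 = 1/8.

1/8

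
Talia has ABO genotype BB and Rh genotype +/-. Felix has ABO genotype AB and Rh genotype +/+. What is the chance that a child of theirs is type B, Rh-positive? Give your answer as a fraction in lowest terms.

ABO cross BB × AB → offspring phenotypes: 1/2 B, 1/2 AB.
Rh cross +/- × +/+ → 1 Rh+.
Independent loci: P(type B, Rh-positive) = 1/2 × 1 = 1/2.

1/2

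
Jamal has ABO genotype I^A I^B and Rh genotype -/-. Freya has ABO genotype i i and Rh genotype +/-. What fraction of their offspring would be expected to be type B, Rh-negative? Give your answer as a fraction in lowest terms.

ABO cross I^A I^B × i i → offspring phenotypes: 1/2 A, 1/2 B.
Rh cross -/- × +/- → 1/2 Rh+, 1/2 Rh-.
Independent loci: P(type B, Rh-negative) = 1/2 × 1/2 = 1/4.

1/4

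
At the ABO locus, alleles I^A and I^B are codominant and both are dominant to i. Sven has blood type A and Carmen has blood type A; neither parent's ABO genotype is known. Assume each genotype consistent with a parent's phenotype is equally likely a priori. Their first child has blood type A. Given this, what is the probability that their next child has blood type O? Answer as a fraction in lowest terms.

Possible genotypes: Sven ∈ {I^A I^A, I^A i}; Carmen ∈ {I^A I^A, I^A i}.
Weight each parental genotype pair by prior × P(type-A child):
  I^A I^A × I^A I^A: posterior weight 4/15; P(next child type O) = 0.
  I^A I^A × I^A i: posterior weight 4/15; P(next child type O) = 0.
  I^A i × I^A I^A: posterior weight 4/15; P(next child type O) = 0.
  I^A i × I^A i: posterior weight 1/5; P(next child type O) = 1/4.
Weighted sum = 1/20.

1/20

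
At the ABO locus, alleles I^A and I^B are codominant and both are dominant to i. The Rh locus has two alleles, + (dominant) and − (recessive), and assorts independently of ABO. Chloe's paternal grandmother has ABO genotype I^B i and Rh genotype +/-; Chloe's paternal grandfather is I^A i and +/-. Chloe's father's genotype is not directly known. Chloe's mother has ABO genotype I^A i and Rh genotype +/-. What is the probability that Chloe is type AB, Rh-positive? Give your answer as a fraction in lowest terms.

Chloe's father's ABO genotype from I^B i × I^A i: 1/4 I^A I^B, 1/4 I^A i, 1/4 I^B i, 1/4 i i.
Crossing each possibility with the mother I^A i and summing P(type AB): 1/4·1/4 + 1/4·0 + 1/4·1/4 + 1/4·0 = 1/8.
Similarly for Rh via the father's Rh distribution: P(Rh+) = 3/4.
Independent loci: 1/8 × 3/4 = 3/32.

3/32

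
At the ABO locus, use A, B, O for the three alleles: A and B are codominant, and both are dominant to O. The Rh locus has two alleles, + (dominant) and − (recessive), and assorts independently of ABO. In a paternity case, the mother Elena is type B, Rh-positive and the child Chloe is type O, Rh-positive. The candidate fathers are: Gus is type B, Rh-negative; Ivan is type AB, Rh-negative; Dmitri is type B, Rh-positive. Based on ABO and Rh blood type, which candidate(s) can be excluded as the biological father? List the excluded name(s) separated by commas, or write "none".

A candidate is excluded only if no genotype consistent with his phenotype could produce a type O, Rh-positive child with a type B, Rh-positive mother.
Ivan (type AB, Rh-): no genotype consistent with that phenotype can produce a type-O Rh+ child with a type-B mother.

Ivan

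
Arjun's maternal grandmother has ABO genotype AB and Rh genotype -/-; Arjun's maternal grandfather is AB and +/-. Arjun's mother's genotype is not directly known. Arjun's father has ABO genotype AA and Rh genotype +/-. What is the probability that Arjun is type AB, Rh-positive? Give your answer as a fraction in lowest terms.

5/16

Arjun's mother's ABO genotype from AB × AB: 1/4 AA, 1/2 AB, 1/4 BB.
Crossing each possibility with the father AA and summing P(type AB): 1/4·0 + 1/2·1/2 + 1/4·1 = 1/2.
Similarly for Rh via the mother's Rh distribution: P(Rh+) = 5/8.
Independent loci: 1/2 × 5/8 = 5/16.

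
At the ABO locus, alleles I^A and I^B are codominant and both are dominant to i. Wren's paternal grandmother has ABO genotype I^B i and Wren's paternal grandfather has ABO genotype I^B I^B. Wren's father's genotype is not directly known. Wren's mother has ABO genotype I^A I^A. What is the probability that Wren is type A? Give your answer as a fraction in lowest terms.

1/4

Wren's father's ABO genotype from I^B i × I^B I^B: 1/2 I^B I^B, 1/2 I^B i.
Crossing each possibility with the mother I^A I^A and summing P(type A): 1/2·0 + 1/2·1/2 = 1/4.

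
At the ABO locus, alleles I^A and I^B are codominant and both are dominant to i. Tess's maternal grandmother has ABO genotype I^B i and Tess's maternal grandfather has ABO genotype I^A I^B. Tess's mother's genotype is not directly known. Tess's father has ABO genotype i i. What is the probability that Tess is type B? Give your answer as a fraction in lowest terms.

Tess's mother's ABO genotype from I^B i × I^A I^B: 1/4 I^A I^B, 1/4 I^A i, 1/4 I^B I^B, 1/4 I^B i.
Crossing each possibility with the father i i and summing P(type B): 1/4·1/2 + 1/4·0 + 1/4·1 + 1/4·1/2 = 1/2.

1/2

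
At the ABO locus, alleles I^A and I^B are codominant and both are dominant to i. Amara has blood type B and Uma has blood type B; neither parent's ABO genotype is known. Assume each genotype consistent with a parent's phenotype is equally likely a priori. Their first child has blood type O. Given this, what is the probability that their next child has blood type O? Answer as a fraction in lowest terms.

Possible genotypes: Amara ∈ {I^B I^B, I^B i}; Uma ∈ {I^B I^B, I^B i}.
Weight each parental genotype pair by prior × P(type-O child):
  I^B i × I^B i: posterior weight 1; P(next child type O) = 1/4.
Weighted sum = 1/4.

1/4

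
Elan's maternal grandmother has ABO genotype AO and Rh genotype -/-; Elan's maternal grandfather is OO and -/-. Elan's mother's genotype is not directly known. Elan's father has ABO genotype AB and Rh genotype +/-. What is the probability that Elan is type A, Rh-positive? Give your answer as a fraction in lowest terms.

Elan's mother's ABO genotype from AO × OO: 1/2 AO, 1/2 OO.
Crossing each possibility with the father AB and summing P(type A): 1/2·1/2 + 1/2·1/2 = 1/2.
Similarly for Rh via the mother's Rh distribution: P(Rh+) = 1/2.
Independent loci: 1/2 × 1/2 = 1/4.

1/4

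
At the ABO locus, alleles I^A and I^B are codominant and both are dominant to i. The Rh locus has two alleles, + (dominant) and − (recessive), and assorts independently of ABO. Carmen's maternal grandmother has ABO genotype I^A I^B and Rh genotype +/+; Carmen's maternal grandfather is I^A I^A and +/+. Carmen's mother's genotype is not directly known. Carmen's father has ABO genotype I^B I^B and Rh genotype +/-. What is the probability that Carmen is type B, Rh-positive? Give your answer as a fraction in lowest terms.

1/4

Carmen's mother's ABO genotype from I^A I^B × I^A I^A: 1/2 I^A I^A, 1/2 I^A I^B.
Crossing each possibility with the father I^B I^B and summing P(type B): 1/2·0 + 1/2·1/2 = 1/4.
Similarly for Rh via the mother's Rh distribution: P(Rh+) = 1.
Independent loci: 1/4 × 1 = 1/4.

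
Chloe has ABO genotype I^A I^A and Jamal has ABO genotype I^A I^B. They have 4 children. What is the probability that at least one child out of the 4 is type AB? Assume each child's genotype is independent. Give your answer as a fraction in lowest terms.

ABO cross I^A I^A × I^A I^B → 1/2 A, 1/2 AB.
So P(type AB) = 1/2 per child.
P(none) = (1/2)^4 = 1/16; P(at least one) = 1 − 1/16 = 15/16.

15/16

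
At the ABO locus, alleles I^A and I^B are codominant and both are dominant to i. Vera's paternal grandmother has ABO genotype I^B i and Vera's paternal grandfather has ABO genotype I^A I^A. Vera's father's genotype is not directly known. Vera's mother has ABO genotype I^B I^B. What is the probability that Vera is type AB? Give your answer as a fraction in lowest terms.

Vera's father's ABO genotype from I^B i × I^A I^A: 1/2 I^A I^B, 1/2 I^A i.
Crossing each possibility with the mother I^B I^B and summing P(type AB): 1/2·1/2 + 1/2·1/2 = 1/2.

1/2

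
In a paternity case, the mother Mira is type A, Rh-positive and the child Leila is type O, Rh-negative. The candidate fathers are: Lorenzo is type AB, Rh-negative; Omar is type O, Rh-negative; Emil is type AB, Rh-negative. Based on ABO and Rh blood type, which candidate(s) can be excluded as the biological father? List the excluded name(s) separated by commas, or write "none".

Lorenzo, Emil

A candidate is excluded only if no genotype consistent with his phenotype could produce a type O, Rh-negative child with a type A, Rh-positive mother.
Lorenzo (type AB, Rh-): no genotype consistent with that phenotype can produce a type-O Rh- child with a type-A mother.
Emil (type AB, Rh-): no genotype consistent with that phenotype can produce a type-O Rh- child with a type-A mother.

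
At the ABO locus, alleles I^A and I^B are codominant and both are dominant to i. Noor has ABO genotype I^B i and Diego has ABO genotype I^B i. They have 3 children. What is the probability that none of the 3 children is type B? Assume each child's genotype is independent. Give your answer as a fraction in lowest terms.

1/64

ABO cross I^B i × I^B i → 1/4 O, 3/4 B.
So P(type B) = 3/4 per child.
P(not type B) = 1/4 for one child; (1/4)^3 = 1/64.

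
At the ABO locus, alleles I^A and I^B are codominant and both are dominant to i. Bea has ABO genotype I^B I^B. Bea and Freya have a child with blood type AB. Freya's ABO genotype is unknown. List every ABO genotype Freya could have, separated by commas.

For each candidate genotype of Freya, check whether crossing it with I^B I^B can produce every observed child phenotype.
  I^A I^A → possible child types {AB} ✓
  I^A I^B → possible child types {B, AB} ✓
  I^A i → possible child types {B, AB} ✓
  I^B I^B → possible child types {B} ✗
  I^B i → possible child types {B} ✗
  i i → possible child types {B} ✗

I^A I^A, I^A I^B, I^A i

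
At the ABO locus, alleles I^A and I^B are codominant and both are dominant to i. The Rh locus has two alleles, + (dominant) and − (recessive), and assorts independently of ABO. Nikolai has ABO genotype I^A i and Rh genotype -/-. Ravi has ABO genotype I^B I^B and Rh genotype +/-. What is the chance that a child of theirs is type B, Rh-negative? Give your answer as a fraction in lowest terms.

ABO cross I^A i × I^B I^B → offspring phenotypes: 1/2 B, 1/2 AB.
Rh cross -/- × +/- → 1/2 Rh+, 1/2 Rh-.
Independent loci: P(type B, Rh-negative) = 1/2 × 1/2 = 1/4.

1/4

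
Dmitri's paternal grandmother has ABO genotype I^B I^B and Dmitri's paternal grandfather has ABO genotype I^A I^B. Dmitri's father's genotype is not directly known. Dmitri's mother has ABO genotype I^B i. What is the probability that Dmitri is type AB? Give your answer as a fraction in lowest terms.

1/8

Dmitri's father's ABO genotype from I^B I^B × I^A I^B: 1/2 I^A I^B, 1/2 I^B I^B.
Crossing each possibility with the mother I^B i and summing P(type AB): 1/2·1/4 + 1/2·0 = 1/8.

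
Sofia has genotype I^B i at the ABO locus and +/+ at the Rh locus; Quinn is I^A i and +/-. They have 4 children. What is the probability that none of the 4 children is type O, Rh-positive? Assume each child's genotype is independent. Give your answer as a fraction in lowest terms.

ABO cross I^B i × I^A i → 1/4 O, 1/4 A, 1/4 B, 1/4 AB.
Rh cross +/+ × +/- → 1 Rh+; so P(type O, Rh-positive) = 1/4 × 1 = 1/4 per child.
P(not type O, Rh-positive) = 3/4 for one child; (3/4)^4 = 81/256.

81/256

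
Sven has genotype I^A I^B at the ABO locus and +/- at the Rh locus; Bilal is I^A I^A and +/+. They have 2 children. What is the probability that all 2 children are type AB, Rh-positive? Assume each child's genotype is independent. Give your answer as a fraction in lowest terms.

ABO cross I^A I^B × I^A I^A → 1/2 A, 1/2 AB.
Rh cross +/- × +/+ → 1 Rh+; so P(type AB, Rh-positive) = 1/2 × 1 = 1/2 per child.
All 2 independent: (1/2)^2 = 1/4.

1/4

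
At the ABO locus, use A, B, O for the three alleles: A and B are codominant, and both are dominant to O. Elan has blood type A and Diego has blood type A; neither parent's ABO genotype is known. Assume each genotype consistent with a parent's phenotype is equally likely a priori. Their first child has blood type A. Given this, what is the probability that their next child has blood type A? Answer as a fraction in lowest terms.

Possible genotypes: Elan ∈ {AA, AO}; Diego ∈ {AA, AO}.
Weight each parental genotype pair by prior × P(type-A child):
  AA × AA: posterior weight 4/15; P(next child type A) = 1.
  AA × AO: posterior weight 4/15; P(next child type A) = 1.
  AO × AA: posterior weight 4/15; P(next child type A) = 1.
  AO × AO: posterior weight 1/5; P(next child type A) = 3/4.
Weighted sum = 19/20.

19/20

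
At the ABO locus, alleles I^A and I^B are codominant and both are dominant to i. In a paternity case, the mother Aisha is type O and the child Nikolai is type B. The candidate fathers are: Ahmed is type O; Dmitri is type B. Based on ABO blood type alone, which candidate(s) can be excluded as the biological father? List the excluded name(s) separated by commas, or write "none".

A candidate is excluded only if no genotype consistent with his phenotype could produce a type B child with a type O mother.
Ahmed (type O): no genotype consistent with that phenotype can produce a type-B child with a type-O mother.

Ahmed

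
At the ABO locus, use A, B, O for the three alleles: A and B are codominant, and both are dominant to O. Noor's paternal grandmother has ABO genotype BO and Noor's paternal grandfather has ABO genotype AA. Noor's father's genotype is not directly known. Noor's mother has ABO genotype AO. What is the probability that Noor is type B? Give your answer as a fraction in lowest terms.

1/8

Noor's father's ABO genotype from BO × AA: 1/2 AB, 1/2 AO.
Crossing each possibility with the mother AO and summing P(type B): 1/2·1/4 + 1/2·0 = 1/8.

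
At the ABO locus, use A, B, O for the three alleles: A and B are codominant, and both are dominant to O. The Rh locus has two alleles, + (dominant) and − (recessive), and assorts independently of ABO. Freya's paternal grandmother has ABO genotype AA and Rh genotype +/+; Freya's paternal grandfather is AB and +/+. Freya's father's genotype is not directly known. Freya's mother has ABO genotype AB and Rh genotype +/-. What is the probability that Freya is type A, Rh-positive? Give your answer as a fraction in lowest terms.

Freya's father's ABO genotype from AA × AB: 1/2 AA, 1/2 AB.
Crossing each possibility with the mother AB and summing P(type A): 1/2·1/2 + 1/2·1/4 = 3/8.
Similarly for Rh via the father's Rh distribution: P(Rh+) = 1.
Independent loci: 3/8 × 1 = 3/8.

3/8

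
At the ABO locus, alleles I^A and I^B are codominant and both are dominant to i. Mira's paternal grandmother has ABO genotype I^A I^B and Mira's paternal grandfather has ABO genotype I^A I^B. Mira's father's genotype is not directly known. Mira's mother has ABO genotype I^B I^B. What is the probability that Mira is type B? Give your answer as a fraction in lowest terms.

1/2

Mira's father's ABO genotype from I^A I^B × I^A I^B: 1/4 I^A I^A, 1/2 I^A I^B, 1/4 I^B I^B.
Crossing each possibility with the mother I^B I^B and summing P(type B): 1/4·0 + 1/2·1/2 + 1/4·1 = 1/2.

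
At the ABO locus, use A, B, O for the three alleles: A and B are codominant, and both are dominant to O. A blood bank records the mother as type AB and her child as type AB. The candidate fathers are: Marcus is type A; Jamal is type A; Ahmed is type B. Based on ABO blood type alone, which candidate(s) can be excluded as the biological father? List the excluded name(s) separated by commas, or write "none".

A candidate is excluded only if no genotype consistent with his phenotype could produce a type AB child with a type AB mother.
Every candidate has at least one consistent genotype combination, so none can be excluded.

none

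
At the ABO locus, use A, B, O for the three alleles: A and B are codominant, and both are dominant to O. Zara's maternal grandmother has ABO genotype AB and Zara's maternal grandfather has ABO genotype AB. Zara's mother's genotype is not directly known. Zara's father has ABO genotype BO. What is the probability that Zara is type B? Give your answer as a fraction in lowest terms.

1/2

Zara's mother's ABO genotype from AB × AB: 1/4 AA, 1/2 AB, 1/4 BB.
Crossing each possibility with the father BO and summing P(type B): 1/4·0 + 1/2·1/2 + 1/4·1 = 1/2.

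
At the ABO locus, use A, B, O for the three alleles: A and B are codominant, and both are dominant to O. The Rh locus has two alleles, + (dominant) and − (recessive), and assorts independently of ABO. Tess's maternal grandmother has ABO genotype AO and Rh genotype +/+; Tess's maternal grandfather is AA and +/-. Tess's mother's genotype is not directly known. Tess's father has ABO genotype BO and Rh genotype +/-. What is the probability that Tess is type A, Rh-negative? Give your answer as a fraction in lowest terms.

Tess's mother's ABO genotype from AO × AA: 1/2 AA, 1/2 AO.
Crossing each possibility with the father BO and summing P(type A): 1/2·1/2 + 1/2·1/4 = 3/8.
Similarly for Rh via the mother's Rh distribution: P(Rh-) = 1/8.
Independent loci: 3/8 × 1/8 = 3/64.

3/64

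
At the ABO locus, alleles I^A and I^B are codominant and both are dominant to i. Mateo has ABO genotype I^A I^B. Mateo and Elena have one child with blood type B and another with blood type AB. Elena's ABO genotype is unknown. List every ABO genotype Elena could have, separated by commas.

For each candidate genotype of Elena, check whether crossing it with I^A I^B can produce every observed child phenotype.
  I^A I^A → possible child types {A, AB} ✗
  I^A I^B → possible child types {A, B, AB} ✓
  I^A i → possible child types {A, B, AB} ✓
  I^B I^B → possible child types {B, AB} ✓
  I^B i → possible child types {A, B, AB} ✓
  i i → possible child types {A, B} ✗

I^A I^B, I^A i, I^B I^B, I^B i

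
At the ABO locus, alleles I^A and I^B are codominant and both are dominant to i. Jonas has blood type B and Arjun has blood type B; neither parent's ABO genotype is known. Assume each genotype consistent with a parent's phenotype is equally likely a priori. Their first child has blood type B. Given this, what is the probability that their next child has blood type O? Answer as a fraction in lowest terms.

1/20

Possible genotypes: Jonas ∈ {I^B I^B, I^B i}; Arjun ∈ {I^B I^B, I^B i}.
Weight each parental genotype pair by prior × P(type-B child):
  I^B I^B × I^B I^B: posterior weight 4/15; P(next child type O) = 0.
  I^B I^B × I^B i: posterior weight 4/15; P(next child type O) = 0.
  I^B i × I^B I^B: posterior weight 4/15; P(next child type O) = 0.
  I^B i × I^B i: posterior weight 1/5; P(next child type O) = 1/4.
Weighted sum = 1/20.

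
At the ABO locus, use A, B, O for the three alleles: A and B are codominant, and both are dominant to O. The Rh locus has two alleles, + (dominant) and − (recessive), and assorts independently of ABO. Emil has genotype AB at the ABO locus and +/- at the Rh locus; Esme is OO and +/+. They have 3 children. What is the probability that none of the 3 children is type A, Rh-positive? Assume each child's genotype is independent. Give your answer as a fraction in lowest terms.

1/8

ABO cross AB × OO → 1/2 A, 1/2 B.
Rh cross +/- × +/+ → 1 Rh+; so P(type A, Rh-positive) = 1/2 × 1 = 1/2 per child.
P(not type A, Rh-positive) = 1/2 for one child; (1/2)^3 = 1/8.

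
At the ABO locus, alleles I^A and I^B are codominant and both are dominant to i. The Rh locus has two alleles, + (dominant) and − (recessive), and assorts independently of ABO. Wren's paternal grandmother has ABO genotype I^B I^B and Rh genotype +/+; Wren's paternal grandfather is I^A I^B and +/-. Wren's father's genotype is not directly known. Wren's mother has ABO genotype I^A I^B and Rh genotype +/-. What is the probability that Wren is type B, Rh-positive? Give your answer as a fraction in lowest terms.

21/64

Wren's father's ABO genotype from I^B I^B × I^A I^B: 1/2 I^A I^B, 1/2 I^B I^B.
Crossing each possibility with the mother I^A I^B and summing P(type B): 1/2·1/4 + 1/2·1/2 = 3/8.
Similarly for Rh via the father's Rh distribution: P(Rh+) = 7/8.
Independent loci: 3/8 × 7/8 = 21/64.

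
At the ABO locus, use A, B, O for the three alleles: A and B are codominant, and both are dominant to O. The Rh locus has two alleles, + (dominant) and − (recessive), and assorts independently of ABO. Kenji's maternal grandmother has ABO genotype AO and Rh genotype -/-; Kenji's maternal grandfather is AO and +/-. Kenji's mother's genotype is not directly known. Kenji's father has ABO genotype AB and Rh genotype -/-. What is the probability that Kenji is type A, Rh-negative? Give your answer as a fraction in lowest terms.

Kenji's mother's ABO genotype from AO × AO: 1/4 AA, 1/2 AO, 1/4 OO.
Crossing each possibility with the father AB and summing P(type A): 1/4·1/2 + 1/2·1/2 + 1/4·1/2 = 1/2.
Similarly for Rh via the mother's Rh distribution: P(Rh-) = 3/4.
Independent loci: 1/2 × 3/4 = 3/8.

3/8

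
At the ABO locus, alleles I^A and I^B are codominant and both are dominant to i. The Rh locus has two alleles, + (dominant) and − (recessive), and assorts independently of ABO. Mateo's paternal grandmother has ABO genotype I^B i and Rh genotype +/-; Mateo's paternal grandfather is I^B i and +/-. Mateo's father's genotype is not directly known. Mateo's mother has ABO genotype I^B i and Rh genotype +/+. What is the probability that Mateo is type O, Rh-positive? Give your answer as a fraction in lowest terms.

Mateo's father's ABO genotype from I^B i × I^B i: 1/4 I^B I^B, 1/2 I^B i, 1/4 i i.
Crossing each possibility with the mother I^B i and summing P(type O): 1/4·0 + 1/2·1/4 + 1/4·1/2 = 1/4.
Similarly for Rh via the father's Rh distribution: P(Rh+) = 1.
Independent loci: 1/4 × 1 = 1/4.

1/4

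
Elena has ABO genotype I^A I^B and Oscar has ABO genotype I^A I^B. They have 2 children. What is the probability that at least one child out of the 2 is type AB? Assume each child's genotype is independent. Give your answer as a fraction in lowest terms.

ABO cross I^A I^B × I^A I^B → 1/4 A, 1/4 B, 1/2 AB.
So P(type AB) = 1/2 per child.
P(none) = (1/2)^2 = 1/4; P(at least one) = 1 − 1/4 = 3/4.

3/4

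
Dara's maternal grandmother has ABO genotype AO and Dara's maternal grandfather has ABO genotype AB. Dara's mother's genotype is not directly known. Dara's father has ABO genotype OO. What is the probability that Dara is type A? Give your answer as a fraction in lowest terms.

1/2

Dara's mother's ABO genotype from AO × AB: 1/4 AA, 1/4 AB, 1/4 AO, 1/4 BO.
Crossing each possibility with the father OO and summing P(type A): 1/4·1 + 1/4·1/2 + 1/4·1/2 + 1/4·0 = 1/2.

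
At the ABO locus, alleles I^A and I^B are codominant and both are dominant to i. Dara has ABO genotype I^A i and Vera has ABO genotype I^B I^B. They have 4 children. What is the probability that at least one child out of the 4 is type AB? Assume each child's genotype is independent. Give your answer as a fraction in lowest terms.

15/16

ABO cross I^A i × I^B I^B → 1/2 B, 1/2 AB.
So P(type AB) = 1/2 per child.
P(none) = (1/2)^4 = 1/16; P(at least one) = 1 − 1/16 = 15/16.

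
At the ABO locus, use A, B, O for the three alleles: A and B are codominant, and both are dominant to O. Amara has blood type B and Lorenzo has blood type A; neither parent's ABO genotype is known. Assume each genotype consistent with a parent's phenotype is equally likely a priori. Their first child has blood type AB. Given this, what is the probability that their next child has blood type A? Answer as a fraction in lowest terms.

Possible genotypes: Amara ∈ {BB, BO}; Lorenzo ∈ {AA, AO}.
Weight each parental genotype pair by prior × P(type-AB child):
  BB × AA: posterior weight 4/9; P(next child type A) = 0.
  BB × AO: posterior weight 2/9; P(next child type A) = 0.
  BO × AA: posterior weight 2/9; P(next child type A) = 1/2.
  BO × AO: posterior weight 1/9; P(next child type A) = 1/4.
Weighted sum = 5/36.

5/36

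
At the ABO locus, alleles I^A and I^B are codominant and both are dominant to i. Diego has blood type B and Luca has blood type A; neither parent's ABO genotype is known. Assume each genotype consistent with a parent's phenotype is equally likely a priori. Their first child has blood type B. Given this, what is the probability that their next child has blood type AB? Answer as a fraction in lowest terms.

5/12

Possible genotypes: Diego ∈ {I^B I^B, I^B i}; Luca ∈ {I^A I^A, I^A i}.
Weight each parental genotype pair by prior × P(type-B child):
  I^B I^B × I^A i: posterior weight 2/3; P(next child type AB) = 1/2.
  I^B i × I^A i: posterior weight 1/3; P(next child type AB) = 1/4.
Weighted sum = 5/12.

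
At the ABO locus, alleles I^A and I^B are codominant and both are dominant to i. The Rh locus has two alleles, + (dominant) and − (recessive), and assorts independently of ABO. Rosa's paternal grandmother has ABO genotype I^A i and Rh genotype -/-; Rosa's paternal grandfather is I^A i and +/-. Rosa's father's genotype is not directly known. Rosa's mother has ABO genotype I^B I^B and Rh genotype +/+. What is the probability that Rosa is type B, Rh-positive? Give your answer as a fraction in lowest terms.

1/2

Rosa's father's ABO genotype from I^A i × I^A i: 1/4 I^A I^A, 1/2 I^A i, 1/4 i i.
Crossing each possibility with the mother I^B I^B and summing P(type B): 1/4·0 + 1/2·1/2 + 1/4·1 = 1/2.
Similarly for Rh via the father's Rh distribution: P(Rh+) = 1.
Independent loci: 1/2 × 1 = 1/2.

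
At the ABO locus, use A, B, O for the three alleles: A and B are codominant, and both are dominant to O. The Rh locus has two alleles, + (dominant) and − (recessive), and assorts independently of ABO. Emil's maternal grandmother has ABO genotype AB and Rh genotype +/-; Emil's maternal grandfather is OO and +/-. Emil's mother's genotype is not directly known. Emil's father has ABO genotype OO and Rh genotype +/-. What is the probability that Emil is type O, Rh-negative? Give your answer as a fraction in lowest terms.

1/8

Emil's mother's ABO genotype from AB × OO: 1/2 AO, 1/2 BO.
Crossing each possibility with the father OO and summing P(type O): 1/2·1/2 + 1/2·1/2 = 1/2.
Similarly for Rh via the mother's Rh distribution: P(Rh-) = 1/4.
Independent loci: 1/2 × 1/4 = 1/8.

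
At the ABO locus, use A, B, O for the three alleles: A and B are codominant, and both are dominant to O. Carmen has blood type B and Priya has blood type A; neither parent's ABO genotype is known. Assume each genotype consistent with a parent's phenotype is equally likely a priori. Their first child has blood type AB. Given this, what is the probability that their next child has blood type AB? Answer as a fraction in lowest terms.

25/36

Possible genotypes: Carmen ∈ {BB, BO}; Priya ∈ {AA, AO}.
Weight each parental genotype pair by prior × P(type-AB child):
  BB × AA: posterior weight 4/9; P(next child type AB) = 1.
  BB × AO: posterior weight 2/9; P(next child type AB) = 1/2.
  BO × AA: posterior weight 2/9; P(next child type AB) = 1/2.
  BO × AO: posterior weight 1/9; P(next child type AB) = 1/4.
Weighted sum = 25/36.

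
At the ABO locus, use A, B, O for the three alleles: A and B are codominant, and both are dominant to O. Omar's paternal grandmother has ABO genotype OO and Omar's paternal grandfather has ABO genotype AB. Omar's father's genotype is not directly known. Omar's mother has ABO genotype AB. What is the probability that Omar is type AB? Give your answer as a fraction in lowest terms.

1/4

Omar's father's ABO genotype from OO × AB: 1/2 AO, 1/2 BO.
Crossing each possibility with the mother AB and summing P(type AB): 1/2·1/4 + 1/2·1/4 = 1/4.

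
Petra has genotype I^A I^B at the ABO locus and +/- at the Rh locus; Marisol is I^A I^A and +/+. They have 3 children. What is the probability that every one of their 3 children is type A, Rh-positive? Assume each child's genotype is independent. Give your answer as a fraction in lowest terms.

ABO cross I^A I^B × I^A I^A → 1/2 A, 1/2 AB.
Rh cross +/- × +/+ → 1 Rh+; so P(type A, Rh-positive) = 1/2 × 1 = 1/2 per child.
All 3 independent: (1/2)^3 = 1/8.

1/8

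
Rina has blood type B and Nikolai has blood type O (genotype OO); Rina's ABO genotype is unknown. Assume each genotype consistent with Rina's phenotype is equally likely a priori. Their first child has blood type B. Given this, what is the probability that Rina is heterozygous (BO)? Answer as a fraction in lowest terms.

Possible genotypes: Rina ∈ {BB, BO}; Nikolai ∈ {OO}.
Weight each parental genotype pair by prior × P(type-B child):
  BB × OO: posterior weight 2/3.
  BO × OO: posterior weight 1/3.
Sum the posterior weight over pairs where Rina is BO: 1/3.

1/3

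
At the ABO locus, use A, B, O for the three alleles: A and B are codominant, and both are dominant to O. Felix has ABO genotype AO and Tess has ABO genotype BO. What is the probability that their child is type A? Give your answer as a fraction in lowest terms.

1/4

ABO cross AO × BO → offspring phenotypes: 1/4 O, 1/4 A, 1/4 B, 1/4 AB.
So P(type A) = 1/4.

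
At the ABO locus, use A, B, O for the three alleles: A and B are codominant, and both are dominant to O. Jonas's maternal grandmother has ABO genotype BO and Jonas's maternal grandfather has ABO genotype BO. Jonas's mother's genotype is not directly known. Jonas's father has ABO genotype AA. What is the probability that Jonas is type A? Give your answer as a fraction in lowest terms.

Jonas's mother's ABO genotype from BO × BO: 1/4 BB, 1/2 BO, 1/4 OO.
Crossing each possibility with the father AA and summing P(type A): 1/4·0 + 1/2·1/2 + 1/4·1 = 1/2.

1/2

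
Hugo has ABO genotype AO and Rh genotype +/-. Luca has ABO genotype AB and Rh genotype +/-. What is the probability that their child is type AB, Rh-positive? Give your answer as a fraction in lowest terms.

3/16

ABO cross AO × AB → offspring phenotypes: 1/2 A, 1/4 B, 1/4 AB.
Rh cross +/- × +/- → 3/4 Rh+, 1/4 Rh-.
Independent loci: P(type AB, Rh-positive) = 1/4 × 3/4 = 3/16.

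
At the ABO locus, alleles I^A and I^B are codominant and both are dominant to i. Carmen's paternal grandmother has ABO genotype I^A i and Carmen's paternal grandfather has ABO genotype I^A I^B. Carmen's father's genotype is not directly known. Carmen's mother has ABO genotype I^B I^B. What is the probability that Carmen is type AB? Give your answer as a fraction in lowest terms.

1/2

Carmen's father's ABO genotype from I^A i × I^A I^B: 1/4 I^A I^A, 1/4 I^A I^B, 1/4 I^A i, 1/4 I^B i.
Crossing each possibility with the mother I^B I^B and summing P(type AB): 1/4·1 + 1/4·1/2 + 1/4·1/2 + 1/4·0 = 1/2.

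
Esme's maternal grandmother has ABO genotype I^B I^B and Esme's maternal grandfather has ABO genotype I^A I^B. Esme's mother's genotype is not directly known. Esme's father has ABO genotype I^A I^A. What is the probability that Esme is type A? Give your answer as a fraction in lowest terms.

Esme's mother's ABO genotype from I^B I^B × I^A I^B: 1/2 I^A I^B, 1/2 I^B I^B.
Crossing each possibility with the father I^A I^A and summing P(type A): 1/2·1/2 + 1/2·0 = 1/4.

1/4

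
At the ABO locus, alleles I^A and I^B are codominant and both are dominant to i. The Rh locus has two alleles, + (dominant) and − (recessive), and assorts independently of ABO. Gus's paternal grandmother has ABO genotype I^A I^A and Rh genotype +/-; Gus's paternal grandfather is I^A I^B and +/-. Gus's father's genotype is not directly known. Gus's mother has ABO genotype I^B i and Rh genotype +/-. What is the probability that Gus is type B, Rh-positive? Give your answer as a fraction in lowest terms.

3/16

Gus's father's ABO genotype from I^A I^A × I^A I^B: 1/2 I^A I^A, 1/2 I^A I^B.
Crossing each possibility with the mother I^B i and summing P(type B): 1/2·0 + 1/2·1/2 = 1/4.
Similarly for Rh via the father's Rh distribution: P(Rh+) = 3/4.
Independent loci: 1/4 × 3/4 = 3/16.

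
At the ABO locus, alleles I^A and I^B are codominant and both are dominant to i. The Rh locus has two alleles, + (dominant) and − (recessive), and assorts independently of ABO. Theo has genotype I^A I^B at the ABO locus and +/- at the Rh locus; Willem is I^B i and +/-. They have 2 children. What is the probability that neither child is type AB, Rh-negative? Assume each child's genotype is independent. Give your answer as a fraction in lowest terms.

ABO cross I^A I^B × I^B i → 1/4 A, 1/2 B, 1/4 AB.
Rh cross +/- × +/- → 3/4 Rh+, 1/4 Rh-; so P(type AB, Rh-negative) = 1/4 × 1/4 = 1/16 per child.
P(not type AB, Rh-negative) = 15/16 for one child; (15/16)^2 = 225/256.

225/256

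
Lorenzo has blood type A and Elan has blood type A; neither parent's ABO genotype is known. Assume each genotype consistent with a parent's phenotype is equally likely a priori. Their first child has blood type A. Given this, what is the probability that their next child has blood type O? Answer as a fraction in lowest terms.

Possible genotypes: Lorenzo ∈ {AA, AO}; Elan ∈ {AA, AO}.
Weight each parental genotype pair by prior × P(type-A child):
  AA × AA: posterior weight 4/15; P(next child type O) = 0.
  AA × AO: posterior weight 4/15; P(next child type O) = 0.
  AO × AA: posterior weight 4/15; P(next child type O) = 0.
  AO × AO: posterior weight 1/5; P(next child type O) = 1/4.
Weighted sum = 1/20.

1/20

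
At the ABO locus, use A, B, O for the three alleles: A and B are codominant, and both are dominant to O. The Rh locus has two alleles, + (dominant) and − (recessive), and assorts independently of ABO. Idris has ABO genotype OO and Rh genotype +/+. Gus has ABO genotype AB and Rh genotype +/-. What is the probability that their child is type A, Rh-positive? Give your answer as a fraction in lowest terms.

1/2

ABO cross OO × AB → offspring phenotypes: 1/2 A, 1/2 B.
Rh cross +/+ × +/- → 1 Rh+.
Independent loci: P(type A, Rh-positive) = 1/2 × 1 = 1/2.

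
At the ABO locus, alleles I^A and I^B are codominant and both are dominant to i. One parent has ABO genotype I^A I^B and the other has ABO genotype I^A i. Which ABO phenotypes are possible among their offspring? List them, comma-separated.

A, B, AB

Gametes from I^A I^B × I^A i give offspring ABO genotypes I^A I^A, I^A I^B, I^A i, I^B i, i.e. phenotypes A, B, AB.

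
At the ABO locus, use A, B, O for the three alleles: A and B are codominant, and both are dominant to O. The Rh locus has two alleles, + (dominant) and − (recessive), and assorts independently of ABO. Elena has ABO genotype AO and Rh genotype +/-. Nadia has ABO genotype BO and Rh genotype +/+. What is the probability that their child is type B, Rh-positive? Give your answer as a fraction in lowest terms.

1/4

ABO cross AO × BO → offspring phenotypes: 1/4 O, 1/4 A, 1/4 B, 1/4 AB.
Rh cross +/- × +/+ → 1 Rh+.
Independent loci: P(type B, Rh-positive) = 1/4 × 1 = 1/4.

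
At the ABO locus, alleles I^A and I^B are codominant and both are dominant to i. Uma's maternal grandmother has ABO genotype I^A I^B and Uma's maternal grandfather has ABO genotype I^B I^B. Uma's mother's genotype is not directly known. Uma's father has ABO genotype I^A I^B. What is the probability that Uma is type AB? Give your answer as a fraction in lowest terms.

Uma's mother's ABO genotype from I^A I^B × I^B I^B: 1/2 I^A I^B, 1/2 I^B I^B.
Crossing each possibility with the father I^A I^B and summing P(type AB): 1/2·1/2 + 1/2·1/2 = 1/2.

1/2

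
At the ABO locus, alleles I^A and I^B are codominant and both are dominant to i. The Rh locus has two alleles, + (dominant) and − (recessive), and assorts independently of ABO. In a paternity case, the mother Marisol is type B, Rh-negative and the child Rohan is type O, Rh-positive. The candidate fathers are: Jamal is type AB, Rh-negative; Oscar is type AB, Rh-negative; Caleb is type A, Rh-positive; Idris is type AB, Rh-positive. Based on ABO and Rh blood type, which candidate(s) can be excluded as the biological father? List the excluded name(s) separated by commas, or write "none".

A candidate is excluded only if no genotype consistent with his phenotype could produce a type O, Rh-positive child with a type B, Rh-negative mother.
Jamal (type AB, Rh-): no genotype consistent with that phenotype can produce a type-O Rh+ child with a type-B mother.
Oscar (type AB, Rh-): no genotype consistent with that phenotype can produce a type-O Rh+ child with a type-B mother.
Idris (type AB, Rh+): no genotype consistent with that phenotype can produce a type-O Rh+ child with a type-B mother.

Jamal, Oscar, Idris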